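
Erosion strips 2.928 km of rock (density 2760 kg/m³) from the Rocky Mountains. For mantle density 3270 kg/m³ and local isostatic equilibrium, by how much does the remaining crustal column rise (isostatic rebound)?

Unloading: uplift u = e ρ_c/ρ_m = 2.928 km × 2760/3270 = 2.47 km.

2.47 km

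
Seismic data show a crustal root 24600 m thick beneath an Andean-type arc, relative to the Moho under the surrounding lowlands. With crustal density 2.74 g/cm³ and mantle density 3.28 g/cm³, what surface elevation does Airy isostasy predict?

4850 m

Balancing pressure at the compensation depth: ρ_c h = (ρ_m − ρ_c) r.
h = r (ρ_m − ρ_c) / ρ_c = 24600 m × (3.28 − 2.74) / 2.74 = 4850 m.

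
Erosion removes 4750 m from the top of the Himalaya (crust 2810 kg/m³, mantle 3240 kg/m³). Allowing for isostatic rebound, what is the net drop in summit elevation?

630 m

Rebound u = e ρ_c/ρ_m = 4750 m × 2810/3240 = 4120 m.
Net surface drop = e − u = 4750 m − 4120 m = e (ρ_m − ρ_c)/ρ_m = 630 m.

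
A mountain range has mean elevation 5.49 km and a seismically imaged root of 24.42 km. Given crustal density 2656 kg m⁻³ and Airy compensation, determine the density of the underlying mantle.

Airy balance: ρ_c h = (ρ_m − ρ_c) r → ρ_m = ρ_c (1 + h/r).
ρ_m = 2656 × (1 + 5.49 km/24.42 km) = 3250 kg m⁻³.

3250 kg m⁻³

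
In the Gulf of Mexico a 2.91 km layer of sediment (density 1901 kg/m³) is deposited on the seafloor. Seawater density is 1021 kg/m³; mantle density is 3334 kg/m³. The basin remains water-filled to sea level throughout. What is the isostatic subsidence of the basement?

1.11 km

Submarine loading: the sediment displaces seawater, and the subsidence is in turn flooded, so s (ρ_m − ρ_w) = t (ρ_sed − ρ_w).
s = 2.91 km × (1901 − 1021) / (3334 − 1021) = 1.11 km.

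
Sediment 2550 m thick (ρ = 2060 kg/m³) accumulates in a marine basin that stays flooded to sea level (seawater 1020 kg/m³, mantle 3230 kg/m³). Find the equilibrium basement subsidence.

Submarine loading: the sediment displaces seawater, and the subsidence is in turn flooded, so s (ρ_m − ρ_w) = t (ρ_sed − ρ_w).
s = 2550 m × (2060 − 1020) / (3230 − 1020) = 1200 m.

1200 m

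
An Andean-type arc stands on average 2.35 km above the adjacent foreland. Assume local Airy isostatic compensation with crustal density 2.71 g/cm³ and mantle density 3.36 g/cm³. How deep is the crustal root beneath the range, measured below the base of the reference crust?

9.8 km

Balancing pressure at the compensation depth: the weight of the topography is balanced by the buoyancy of the root, ρ_c h = (ρ_m − ρ_c) r.
r = h · ρ_c / (ρ_m − ρ_c) = 2.35 km × 2.71 / (3.36 − 2.71) = 9.8 km.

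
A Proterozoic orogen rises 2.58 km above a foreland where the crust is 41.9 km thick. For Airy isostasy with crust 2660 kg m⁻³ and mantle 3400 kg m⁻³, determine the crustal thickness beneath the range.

53.8 km

Root depth r = h ρ_c / (ρ_m − ρ_c) = 2.58 km × 2660 / 740 = 9.274 km.
Total thickness = T + h + r = 41.9 km + 2.58 km + 9.274 km = 53.8 km.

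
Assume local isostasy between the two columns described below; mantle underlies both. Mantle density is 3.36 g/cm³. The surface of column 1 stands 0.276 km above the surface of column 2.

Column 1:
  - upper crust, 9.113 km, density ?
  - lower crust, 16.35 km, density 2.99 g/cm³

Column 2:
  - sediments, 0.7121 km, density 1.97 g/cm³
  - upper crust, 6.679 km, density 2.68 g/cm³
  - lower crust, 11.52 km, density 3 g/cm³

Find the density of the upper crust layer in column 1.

Take the compensation level at the base of the deeper column (depth z_c below the surface of column 1) and equate Σ ρ_i t_i down to z_c; mantle fills any gap and the z_c terms cancel.
Column 1: 9.113×ρ + 16.35×2.99 + (z_c − 25.463)×3.36
Column 2: 0.276×0 + 0.7121×1.97 + 6.679×2.68 + 11.52×3 + (z_c − 0.276 − 18.9111)×3.36
The z_c×3.36 term appears on both sides and cancels. Collect the known terms of each column as K = Σ(ρt)_known − 3.36 × (depth of known layers): K_1 = 48.8865 − 3.36×25.463 = −36.66918; K_2 = 53.862557 − 3.36×(0.276 + 18.9111) = −10.606099.
Balance: K_1 + 9.113×ρ = K_2, so ρ = (K_2 − K_1)/9.113 = 26.0631/9.113 = 2.86 g/cm³.

2.86 g/cm³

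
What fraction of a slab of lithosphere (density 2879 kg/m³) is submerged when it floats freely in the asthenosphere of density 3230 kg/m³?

Submerged fraction = ρ_obj/ρ_fluid = 2879/3230 = 89.1%.

89.1%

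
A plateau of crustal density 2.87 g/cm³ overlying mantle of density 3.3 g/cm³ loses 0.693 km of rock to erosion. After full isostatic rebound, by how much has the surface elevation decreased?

Rebound u = e ρ_c/ρ_m = 0.693 km × 2.87/3.3 = 0.6027 km.
Net surface drop = e − u = 0.693 km − 0.6027 km = e (ρ_m − ρ_c)/ρ_m = 0.0903 km.

0.0903 km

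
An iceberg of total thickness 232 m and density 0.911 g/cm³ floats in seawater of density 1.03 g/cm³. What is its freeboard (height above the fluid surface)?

26.8 m

Floating equilibrium: submerged depth d = t ρ_obj/ρ_fluid = 232 m × 0.911/1.03 = 205.2 m.
Freeboard = t − d = 232 m − 205.2 m = 26.8 m.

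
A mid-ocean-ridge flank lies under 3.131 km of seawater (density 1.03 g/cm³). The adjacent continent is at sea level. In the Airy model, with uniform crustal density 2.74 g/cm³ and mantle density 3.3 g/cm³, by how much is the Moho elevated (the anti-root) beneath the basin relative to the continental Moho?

By Archimedes' principle applied to the lithosphere: replacing crust with seawater at the top is compensated by replacing crust with mantle at the base: d (ρ_c − ρ_w) = a (ρ_m − ρ_c).
a = d (ρ_c − ρ_w)/(ρ_m − ρ_c) = 3.131 km × 1.71/0.56 = 9.56 km.

9.56 km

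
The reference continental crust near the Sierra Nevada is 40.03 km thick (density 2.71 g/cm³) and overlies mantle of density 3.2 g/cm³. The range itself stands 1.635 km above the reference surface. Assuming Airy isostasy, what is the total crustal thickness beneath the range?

Root depth r = h ρ_c / (ρ_m − ρ_c) = 1.635 km × 2.71 / 0.49 = 9.043 km.
Total thickness = T + h + r = 40.03 km + 1.635 km + 9.043 km = 50.7 km.

50.7 km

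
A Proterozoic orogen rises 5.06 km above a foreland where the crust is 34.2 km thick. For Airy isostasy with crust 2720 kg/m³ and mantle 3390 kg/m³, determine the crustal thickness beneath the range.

Root depth r = h ρ_c / (ρ_m − ρ_c) = 5.06 km × 2720 / 670 = 20.54 km.
Total thickness = T + h + r = 34.2 km + 5.06 km + 20.54 km = 59.8 km.

59.8 km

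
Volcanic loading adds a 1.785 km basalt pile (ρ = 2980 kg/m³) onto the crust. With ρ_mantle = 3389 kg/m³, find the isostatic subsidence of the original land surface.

Subaerial loading: s = t ρ_load / ρ_m.
s = 1.785 km × 2980/3389 = 1.57 km.

1.57 km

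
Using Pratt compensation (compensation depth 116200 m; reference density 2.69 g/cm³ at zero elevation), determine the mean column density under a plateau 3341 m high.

Pratt balance: ρ_ref D = ρ (D + h).
ρ = ρ_ref D/(D + h) = 2.69 × 116200 m/(116200 m + 3341 m) = 2.61 g/cm³.

2.61 g/cm³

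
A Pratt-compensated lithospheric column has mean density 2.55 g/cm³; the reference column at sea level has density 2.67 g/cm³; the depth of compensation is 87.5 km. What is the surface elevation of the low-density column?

ρ_ref D = ρ (D + h) → h = D (ρ_ref − ρ)/ρ.
h = 87.5 km × (2.67 − 2.55)/2.55 = 4.12 km.

4.12 km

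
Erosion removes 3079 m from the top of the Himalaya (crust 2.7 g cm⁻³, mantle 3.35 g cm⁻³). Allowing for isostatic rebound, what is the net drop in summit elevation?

597 m

Rebound u = e ρ_c/ρ_m = 3079 m × 2.7/3.35 = 2482 m.
Net surface drop = e − u = 3079 m − 2482 m = e (ρ_m − ρ_c)/ρ_m = 597 m.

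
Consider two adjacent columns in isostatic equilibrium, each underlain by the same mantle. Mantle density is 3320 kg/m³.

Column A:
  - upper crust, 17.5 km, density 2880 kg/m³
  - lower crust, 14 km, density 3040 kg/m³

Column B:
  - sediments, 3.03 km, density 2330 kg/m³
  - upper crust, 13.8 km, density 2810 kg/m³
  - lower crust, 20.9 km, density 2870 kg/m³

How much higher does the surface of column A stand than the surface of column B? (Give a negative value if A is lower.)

For any compensation level in the mantle, the mantle terms cancel and isostasy reduces to e = (Σt_A − Σt_B) − (Σ(ρt)_A − Σ(ρt)_B) / ρ_m.
Σt_A = 31.5 km; Σt_B = 37.73 km; Σ(ρt)_A = 92960; Σ(ρt)_B = 105820.9 (in km·kg/m³).
e = (31.5 − 37.73) − (92960 − 105820.9) / 3320 = −2.36 km.

−2.36 km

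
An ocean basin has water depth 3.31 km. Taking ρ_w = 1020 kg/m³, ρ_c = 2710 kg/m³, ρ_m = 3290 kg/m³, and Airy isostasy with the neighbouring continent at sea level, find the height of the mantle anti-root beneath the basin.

For local isostatic compensation: replacing crust with seawater at the top is compensated by replacing crust with mantle at the base: d (ρ_c − ρ_w) = a (ρ_m − ρ_c).
a = d (ρ_c − ρ_w)/(ρ_m − ρ_c) = 3.31 km × 1690/580 = 9.64 km.

9.64 km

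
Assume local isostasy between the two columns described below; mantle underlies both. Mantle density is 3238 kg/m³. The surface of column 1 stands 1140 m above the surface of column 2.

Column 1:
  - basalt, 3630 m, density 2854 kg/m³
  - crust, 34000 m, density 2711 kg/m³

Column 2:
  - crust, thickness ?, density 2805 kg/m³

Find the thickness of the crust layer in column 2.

36100 m

Take the compensation level at the base of the deeper column (depth z_c below the surface of column 1) and equate Σ ρ_i t_i down to z_c; mantle fills any gap and the z_c terms cancel.
Column 1: 3630×2854 + 34000×2711 + (z_c − 37630)×3238
Column 2: 1140×0 + x×2805 + (z_c − 1140 − 0 − x)×3238
The z_c×3238 term appears on both sides and cancels. Collect the known terms of each column as K = Σ(ρt)_known − 3238 × (depth of known layers): K_1 = 102534020 − 3238×37630 = −19311920; K_2 = 0 − 3238×(1140 + 0) = −3691320.
Balance: K_1 = K_2 − x×(3238 − 2805), so x = (K_2 − K_1)/(3238 − 2805) = 15620600/433 = 36100 m.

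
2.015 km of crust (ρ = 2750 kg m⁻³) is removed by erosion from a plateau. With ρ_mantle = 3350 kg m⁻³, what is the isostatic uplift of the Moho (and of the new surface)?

1.65 km

Unloading: uplift u = e ρ_c/ρ_m = 2.015 km × 2750/3350 = 1.65 km.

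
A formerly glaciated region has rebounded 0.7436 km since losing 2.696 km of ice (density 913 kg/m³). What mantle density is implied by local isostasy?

ρ_m = ρ_ice t / u = 913 × 2.696 km/0.7436 km = 3310 kg/m³.

3310 kg/m³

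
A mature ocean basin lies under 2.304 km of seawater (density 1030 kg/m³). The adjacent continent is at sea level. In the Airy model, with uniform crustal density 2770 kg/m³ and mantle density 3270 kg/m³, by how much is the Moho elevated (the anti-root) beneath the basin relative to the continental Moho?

8.02 km

Equating mass per unit area of the two columns: replacing crust with seawater at the top is compensated by replacing crust with mantle at the base: d (ρ_c − ρ_w) = a (ρ_m − ρ_c).
a = d (ρ_c − ρ_w)/(ρ_m − ρ_c) = 2.304 km × 1740/500 = 8.02 km.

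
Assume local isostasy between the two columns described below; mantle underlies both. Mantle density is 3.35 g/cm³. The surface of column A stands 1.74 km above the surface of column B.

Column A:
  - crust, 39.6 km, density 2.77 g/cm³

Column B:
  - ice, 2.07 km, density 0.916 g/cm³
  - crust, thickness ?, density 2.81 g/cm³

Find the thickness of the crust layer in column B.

Take the compensation level at the base of the deeper column (depth z_c below the surface of column A) and equate Σ ρ_i t_i down to z_c; mantle fills any gap and the z_c terms cancel.
Column A: 39.6×2.77 + (z_c − 39.6)×3.35
Column B: 1.74×0 + 2.07×0.916 + x×2.81 + (z_c − 1.74 − 2.07 − x)×3.35
The z_c×3.35 term appears on both sides and cancels. Collect the known terms of each column as K = Σ(ρt)_known − 3.35 × (depth of known layers): K_A = 109.692 − 3.35×39.6 = −22.968; K_B = 1.89612 − 3.35×(1.74 + 2.07) = −10.86738.
Balance: K_A = K_B − x×(3.35 − 2.81), so x = (K_B − K_A)/(3.35 − 2.81) = 12.1006/0.54 = 22.4 km.

22.4 km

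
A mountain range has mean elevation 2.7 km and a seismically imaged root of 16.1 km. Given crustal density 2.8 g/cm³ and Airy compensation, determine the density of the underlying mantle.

Airy balance: ρ_c h = (ρ_m − ρ_c) r → ρ_m = ρ_c (1 + h/r).
ρ_m = 2.8 × (1 + 2.7 km/16.1 km) = 3.27 g/cm³.

3.27 g/cm³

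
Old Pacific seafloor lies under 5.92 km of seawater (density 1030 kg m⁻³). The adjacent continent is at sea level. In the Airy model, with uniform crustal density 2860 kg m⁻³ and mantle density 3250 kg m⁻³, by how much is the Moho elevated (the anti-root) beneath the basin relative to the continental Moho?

By Archimedes' principle applied to the lithosphere: replacing crust with seawater at the top is compensated by replacing crust with mantle at the base: d (ρ_c − ρ_w) = a (ρ_m − ρ_c).
a = d (ρ_c − ρ_w)/(ρ_m − ρ_c) = 5.92 km × 1830/390 = 27.8 km.

27.8 km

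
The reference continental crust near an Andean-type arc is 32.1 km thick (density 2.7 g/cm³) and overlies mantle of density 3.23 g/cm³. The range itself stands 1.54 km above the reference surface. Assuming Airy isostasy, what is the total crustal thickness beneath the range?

41.5 km

Root depth r = h ρ_c / (ρ_m − ρ_c) = 1.54 km × 2.7 / 0.53 = 7.845 km.
Total thickness = T + h + r = 32.1 km + 1.54 km + 7.845 km = 41.5 km.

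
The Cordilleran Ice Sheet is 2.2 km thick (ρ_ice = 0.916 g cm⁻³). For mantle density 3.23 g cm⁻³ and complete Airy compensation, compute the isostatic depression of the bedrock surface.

0.624 km

For local isostatic compensation: the ice load ρ_ice t is balanced by mantle displaced below, ρ_m s.
s = t ρ_ice / ρ_m = 2.2 km × 0.916/3.23 = 0.624 km.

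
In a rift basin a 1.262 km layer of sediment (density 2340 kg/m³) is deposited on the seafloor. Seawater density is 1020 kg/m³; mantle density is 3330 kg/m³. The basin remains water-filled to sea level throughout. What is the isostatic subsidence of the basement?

Submarine loading: the sediment displaces seawater, and the subsidence is in turn flooded, so s (ρ_m − ρ_w) = t (ρ_sed − ρ_w).
s = 1.262 km × (2340 − 1020) / (3330 − 1020) = 0.721 km.

0.721 km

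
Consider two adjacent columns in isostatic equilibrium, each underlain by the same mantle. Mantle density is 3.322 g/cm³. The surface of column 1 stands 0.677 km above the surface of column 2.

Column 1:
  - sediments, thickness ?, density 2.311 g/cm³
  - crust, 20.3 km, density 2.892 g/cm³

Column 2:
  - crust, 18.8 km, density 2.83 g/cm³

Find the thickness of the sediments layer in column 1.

Take the compensation level at the base of the deeper column (depth z_c below the surface of column 1) and equate Σ ρ_i t_i down to z_c; mantle fills any gap and the z_c terms cancel.
Column 1: x×2.311 + 20.3×2.892 + (z_c − 20.3 − x)×3.322
Column 2: 0.677×0 + 18.8×2.83 + (z_c − 0.677 − 18.8)×3.322
The z_c×3.322 term appears on both sides and cancels. Collect the known terms of each column as K = Σ(ρt)_known − 3.322 × (depth of known layers): K_1 = 58.7076 − 3.322×20.3 = −8.729; K_2 = 53.204 − 3.322×(0.677 + 18.8) = −11.498594.
Balance: K_1 − x×(3.322 − 2.311) = K_2, so x = (K_1 − K_2)/(3.322 − 2.311) = 2.76959/1.011 = 2.74 km.

2.74 km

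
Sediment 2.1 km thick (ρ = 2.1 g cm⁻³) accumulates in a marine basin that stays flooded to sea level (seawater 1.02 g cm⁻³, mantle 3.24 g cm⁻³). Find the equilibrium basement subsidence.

Submarine loading: the sediment displaces seawater, and the subsidence is in turn flooded, so s (ρ_m − ρ_w) = t (ρ_sed − ρ_w).
s = 2.1 km × (2.1 − 1.02) / (3.24 − 1.02) = 1.02 km.

1.02 km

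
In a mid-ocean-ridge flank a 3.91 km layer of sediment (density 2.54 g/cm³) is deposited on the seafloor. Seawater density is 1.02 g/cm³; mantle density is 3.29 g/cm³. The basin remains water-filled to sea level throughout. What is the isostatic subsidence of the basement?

Submarine loading: the sediment displaces seawater, and the subsidence is in turn flooded, so s (ρ_m − ρ_w) = t (ρ_sed − ρ_w).
s = 3.91 km × (2.54 − 1.02) / (3.29 − 1.02) = 2.62 km.

2.62 km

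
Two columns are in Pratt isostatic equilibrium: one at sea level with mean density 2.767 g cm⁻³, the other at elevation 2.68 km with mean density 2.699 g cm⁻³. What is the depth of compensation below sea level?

ρ_ref D = ρ (D + h) → D (ρ_ref − ρ) = ρ h.
D = ρ h/(ρ_ref − ρ) = 2.699 × 2.68 km/(2.767 − 2.699) = 106 km.

106 km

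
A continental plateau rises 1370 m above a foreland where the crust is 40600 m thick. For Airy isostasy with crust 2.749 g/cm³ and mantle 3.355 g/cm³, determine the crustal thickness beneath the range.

Root depth r = h ρ_c / (ρ_m − ρ_c) = 1370 m × 2.749 / 0.606 = 6215 m.
Total thickness = T + h + r = 40600 m + 1370 m + 6215 m = 48200 m.

48200 m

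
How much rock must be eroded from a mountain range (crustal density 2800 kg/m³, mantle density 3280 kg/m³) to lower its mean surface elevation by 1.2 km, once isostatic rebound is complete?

Net drop Δ = e − u = e − e ρ_c/ρ_m = e (ρ_m − ρ_c)/ρ_m.
e = Δ ρ_m/(ρ_m − ρ_c) = 1.2 km × 3280/480 = 8.2 km.

8.2 km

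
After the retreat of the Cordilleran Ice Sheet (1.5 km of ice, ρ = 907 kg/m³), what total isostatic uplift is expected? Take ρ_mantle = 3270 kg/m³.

0.416 km

Removing the load lets mantle flow back in; uplift u satisfies ρ_ice t = ρ_m u.
u = t ρ_ice/ρ_m = 1.5 km × 907/3270 = 0.416 km.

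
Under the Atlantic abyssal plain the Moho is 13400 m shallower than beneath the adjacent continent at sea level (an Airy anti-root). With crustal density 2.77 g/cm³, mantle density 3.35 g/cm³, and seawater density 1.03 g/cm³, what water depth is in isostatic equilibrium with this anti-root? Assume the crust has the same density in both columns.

Replacing a thickness d of crust by seawater at the top must be balanced by replacing crust with mantle at the base: d (ρ_c − ρ_w) = a (ρ_m − ρ_c).
d = a (ρ_m − ρ_c)/(ρ_c − ρ_w) = 13400 m × 0.58/1.74 = 4470 m.

4470 m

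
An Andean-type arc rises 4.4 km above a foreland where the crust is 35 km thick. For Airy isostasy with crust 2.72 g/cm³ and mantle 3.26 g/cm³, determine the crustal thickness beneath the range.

Root depth r = h ρ_c / (ρ_m − ρ_c) = 4.4 km × 2.72 / 0.54 = 22.16 km.
Total thickness = T + h + r = 35 km + 4.4 km + 22.16 km = 61.6 km.

61.6 km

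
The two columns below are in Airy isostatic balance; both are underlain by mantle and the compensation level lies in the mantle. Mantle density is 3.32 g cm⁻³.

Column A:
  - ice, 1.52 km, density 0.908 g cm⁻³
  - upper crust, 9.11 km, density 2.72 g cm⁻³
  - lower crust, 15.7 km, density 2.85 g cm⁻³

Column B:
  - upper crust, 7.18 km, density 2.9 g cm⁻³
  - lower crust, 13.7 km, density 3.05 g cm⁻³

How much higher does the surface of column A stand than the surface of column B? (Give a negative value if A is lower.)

2.95 km

For any compensation level in the mantle, the mantle terms cancel and isostasy reduces to e = (Σt_A − Σt_B) − (Σ(ρt)_A − Σ(ρt)_B) / ρ_m.
Σt_A = 26.33 km; Σt_B = 20.88 km; Σ(ρt)_A = 70.90436; Σ(ρt)_B = 62.607 (in km·g cm⁻³).
e = (26.33 − 20.88) − (70.90436 − 62.607) / 3.32 = 2.95 km.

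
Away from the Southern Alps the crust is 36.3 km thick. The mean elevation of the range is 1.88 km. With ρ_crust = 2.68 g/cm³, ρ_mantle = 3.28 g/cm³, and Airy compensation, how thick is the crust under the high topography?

Root depth r = h ρ_c / (ρ_m − ρ_c) = 1.88 km × 2.68 / 0.6 = 8.397 km.
Total thickness = T + h + r = 36.3 km + 1.88 km + 8.397 km = 46.6 km.

46.6 km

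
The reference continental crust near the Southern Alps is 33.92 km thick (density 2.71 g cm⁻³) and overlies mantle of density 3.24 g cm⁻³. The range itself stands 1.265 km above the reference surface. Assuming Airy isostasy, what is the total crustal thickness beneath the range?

41.7 km

Root depth r = h ρ_c / (ρ_m − ρ_c) = 1.265 km × 2.71 / 0.53 = 6.468 km.
Total thickness = T + h + r = 33.92 km + 1.265 km + 6.468 km = 41.7 km.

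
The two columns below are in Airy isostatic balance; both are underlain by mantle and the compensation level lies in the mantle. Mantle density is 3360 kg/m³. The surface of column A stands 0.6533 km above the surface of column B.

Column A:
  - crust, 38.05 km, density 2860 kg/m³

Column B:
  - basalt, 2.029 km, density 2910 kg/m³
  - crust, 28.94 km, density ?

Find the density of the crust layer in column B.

Take the compensation level at the base of the deeper column (depth z_c below the surface of column A) and equate Σ ρ_i t_i down to z_c; mantle fills any gap and the z_c terms cancel.
Column A: 38.05×2860 + (z_c − 38.05)×3360
Column B: 0.6533×0 + 2.029×2910 + 28.94×ρ + (z_c − 0.6533 − 30.969)×3360
The z_c×3360 term appears on both sides and cancels. Collect the known terms of each column as K = Σ(ρt)_known − 3360 × (depth of known layers): K_A = 108823 − 3360×38.05 = −19025; K_B = 5904.39 − 3360×(0.6533 + 30.969) = −100346.538.
Balance: K_A = K_B + 28.94×ρ, so ρ = (K_A − K_B)/28.94 = 81321.5/28.94 = 2810 kg/m³.

2810 kg/m³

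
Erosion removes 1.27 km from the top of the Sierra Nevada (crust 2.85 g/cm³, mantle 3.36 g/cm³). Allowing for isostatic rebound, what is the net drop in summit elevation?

Rebound u = e ρ_c/ρ_m = 1.27 km × 2.85/3.36 = 1.077 km.
Net surface drop = e − u = 1.27 km − 1.077 km = e (ρ_m − ρ_c)/ρ_m = 0.193 km.

0.193 km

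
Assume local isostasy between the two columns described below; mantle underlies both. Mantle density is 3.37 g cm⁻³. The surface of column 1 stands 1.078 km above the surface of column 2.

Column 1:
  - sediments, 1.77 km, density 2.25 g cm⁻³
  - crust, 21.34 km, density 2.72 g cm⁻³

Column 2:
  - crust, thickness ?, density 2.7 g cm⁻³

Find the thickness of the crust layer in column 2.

Take the compensation level at the base of the deeper column (depth z_c below the surface of column 1) and equate Σ ρ_i t_i down to z_c; mantle fills any gap and the z_c terms cancel.
Column 1: 1.77×2.25 + 21.34×2.72 + (z_c − 23.11)×3.37
Column 2: 1.078×0 + x×2.7 + (z_c − 1.078 − 0 − x)×3.37
The z_c×3.37 term appears on both sides and cancels. Collect the known terms of each column as K = Σ(ρt)_known − 3.37 × (depth of known layers): K_1 = 62.0273 − 3.37×23.11 = −15.8534; K_2 = 0 − 3.37×(1.078 + 0) = −3.63286.
Balance: K_1 = K_2 − x×(3.37 − 2.7), so x = (K_2 − K_1)/(3.37 − 2.7) = 12.2205/0.67 = 18.2 km.

18.2 km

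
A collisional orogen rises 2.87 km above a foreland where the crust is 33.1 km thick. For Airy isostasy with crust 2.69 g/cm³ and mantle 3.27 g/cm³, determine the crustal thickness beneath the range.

Root depth r = h ρ_c / (ρ_m − ρ_c) = 2.87 km × 2.69 / 0.58 = 13.31 km.
Total thickness = T + h + r = 33.1 km + 2.87 km + 13.31 km = 49.3 km.

49.3 km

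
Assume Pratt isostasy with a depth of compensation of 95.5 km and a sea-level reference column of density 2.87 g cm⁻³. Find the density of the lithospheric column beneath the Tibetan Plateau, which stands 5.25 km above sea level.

2.72 g cm⁻³

Pratt balance: ρ_ref D = ρ (D + h).
ρ = ρ_ref D/(D + h) = 2.87 × 95.5 km/(95.5 km + 5.25 km) = 2.72 g cm⁻³.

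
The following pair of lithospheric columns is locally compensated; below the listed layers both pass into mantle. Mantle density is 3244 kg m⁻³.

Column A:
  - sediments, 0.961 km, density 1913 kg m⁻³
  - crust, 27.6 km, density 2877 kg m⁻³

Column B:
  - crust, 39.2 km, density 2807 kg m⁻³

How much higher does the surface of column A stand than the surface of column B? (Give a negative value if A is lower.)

−1.76 km

For any compensation level in the mantle, the mantle terms cancel and isostasy reduces to e = (Σt_A − Σt_B) − (Σ(ρt)_A − Σ(ρt)_B) / ρ_m.
Σt_A = 28.561 km; Σt_B = 39.2 km; Σ(ρt)_A = 81243.593; Σ(ρt)_B = 110034.4 (in km·kg m⁻³).
e = (28.561 − 39.2) − (81243.593 − 110034.4) / 3244 = −1.76 km.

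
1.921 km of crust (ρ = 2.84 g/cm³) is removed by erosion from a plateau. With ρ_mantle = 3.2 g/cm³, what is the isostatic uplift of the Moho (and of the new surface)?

1.7 km

Unloading: uplift u = e ρ_c/ρ_m = 1.921 km × 2.84/3.2 = 1.7 km.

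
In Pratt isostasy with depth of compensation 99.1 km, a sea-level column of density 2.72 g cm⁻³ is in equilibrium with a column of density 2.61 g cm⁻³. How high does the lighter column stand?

4.18 km

ρ_ref D = ρ (D + h) → h = D (ρ_ref − ρ)/ρ.
h = 99.1 km × (2.72 − 2.61)/2.61 = 4.18 km.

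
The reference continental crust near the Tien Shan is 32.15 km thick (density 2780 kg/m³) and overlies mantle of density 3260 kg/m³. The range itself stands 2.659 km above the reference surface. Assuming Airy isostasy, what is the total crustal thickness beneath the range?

50.2 km

Root depth r = h ρ_c / (ρ_m − ρ_c) = 2.659 km × 2780 / 480 = 15.4 km.
Total thickness = T + h + r = 32.15 km + 2.659 km + 15.4 km = 50.2 km.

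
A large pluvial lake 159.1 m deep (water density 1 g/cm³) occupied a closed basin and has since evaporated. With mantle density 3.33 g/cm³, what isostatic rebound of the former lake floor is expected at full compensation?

47.8 m

u = d ρ_w/ρ_m = 159.1 m × 1/3.33 = 47.8 m.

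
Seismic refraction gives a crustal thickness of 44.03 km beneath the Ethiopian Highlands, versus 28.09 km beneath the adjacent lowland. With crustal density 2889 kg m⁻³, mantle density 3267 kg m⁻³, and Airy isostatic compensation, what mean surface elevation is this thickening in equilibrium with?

1.84 km

Excess crust Δ = 44.03 km − 28.09 km = 15.94 km, split between elevation h and root r with h + r = Δ.
Airy balance ρ_c h = (ρ_m − ρ_c) r gives r = h ρ_c/(ρ_m − ρ_c), so h (1 + ρ_c/(ρ_m − ρ_c)) = Δ, i.e. h = Δ (ρ_m − ρ_c)/ρ_m.
h = 15.94 km × 378/3267 = 1.84 km.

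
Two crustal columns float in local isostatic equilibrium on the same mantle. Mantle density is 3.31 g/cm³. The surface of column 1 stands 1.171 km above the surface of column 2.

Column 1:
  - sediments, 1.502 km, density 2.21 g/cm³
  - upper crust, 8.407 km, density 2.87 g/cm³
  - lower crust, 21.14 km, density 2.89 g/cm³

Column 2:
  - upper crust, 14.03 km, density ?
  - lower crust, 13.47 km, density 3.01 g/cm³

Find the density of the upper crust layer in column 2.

Take the compensation level at the base of the deeper column (depth z_c below the surface of column 1) and equate Σ ρ_i t_i down to z_c; mantle fills any gap and the z_c terms cancel.
Column 1: 1.502×2.21 + 8.407×2.87 + 21.14×2.89 + (z_c − 31.049)×3.31
Column 2: 1.171×0 + 14.03×ρ + 13.47×3.01 + (z_c − 1.171 − 27.5)×3.31
The z_c×3.31 term appears on both sides and cancels. Collect the known terms of each column as K = Σ(ρt)_known − 3.31 × (depth of known layers): K_1 = 88.54211 − 3.31×31.049 = −14.23008; K_2 = 40.5447 − 3.31×(1.171 + 27.5) = −54.35631.
Balance: K_1 = K_2 + 14.03×ρ, so ρ = (K_1 − K_2)/14.03 = 40.1262/14.03 = 2.86 g/cm³.

2.86 g/cm³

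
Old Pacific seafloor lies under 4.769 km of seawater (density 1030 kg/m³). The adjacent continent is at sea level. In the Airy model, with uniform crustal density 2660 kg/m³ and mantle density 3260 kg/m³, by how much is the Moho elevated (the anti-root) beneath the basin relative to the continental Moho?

Equating mass per unit area of the two columns: replacing crust with seawater at the top is compensated by replacing crust with mantle at the base: d (ρ_c − ρ_w) = a (ρ_m − ρ_c).
a = d (ρ_c − ρ_w)/(ρ_m − ρ_c) = 4.769 km × 1630/600 = 13 km.

13 km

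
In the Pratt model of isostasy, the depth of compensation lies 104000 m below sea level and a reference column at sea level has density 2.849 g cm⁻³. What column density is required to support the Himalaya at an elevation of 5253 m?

2.71 g cm⁻³

Pratt balance: ρ_ref D = ρ (D + h).
ρ = ρ_ref D/(D + h) = 2.849 × 104000 m/(104000 m + 5253 m) = 2.71 g cm⁻³.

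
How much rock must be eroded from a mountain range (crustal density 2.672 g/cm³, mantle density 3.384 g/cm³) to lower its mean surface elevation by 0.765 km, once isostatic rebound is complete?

Net drop Δ = e − u = e − e ρ_c/ρ_m = e (ρ_m − ρ_c)/ρ_m.
e = Δ ρ_m/(ρ_m − ρ_c) = 0.765 km × 3.384/0.712 = 3.64 km.

3.64 km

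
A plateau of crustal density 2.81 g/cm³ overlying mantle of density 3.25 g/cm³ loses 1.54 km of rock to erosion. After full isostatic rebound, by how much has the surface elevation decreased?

0.208 km

Rebound u = e ρ_c/ρ_m = 1.54 km × 2.81/3.25 = 1.332 km.
Net surface drop = e − u = 1.54 km − 1.332 km = e (ρ_m − ρ_c)/ρ_m = 0.208 km.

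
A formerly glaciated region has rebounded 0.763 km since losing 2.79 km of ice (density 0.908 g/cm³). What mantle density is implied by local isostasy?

ρ_m = ρ_ice t / u = 0.908 × 2.79 km/0.763 km = 3.32 g/cm³.

3.32 g/cm³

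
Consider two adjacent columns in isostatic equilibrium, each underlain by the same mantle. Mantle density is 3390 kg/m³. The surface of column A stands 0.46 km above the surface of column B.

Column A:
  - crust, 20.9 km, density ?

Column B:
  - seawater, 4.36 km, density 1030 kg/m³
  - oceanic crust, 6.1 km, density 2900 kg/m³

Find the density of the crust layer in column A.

Take the compensation level at the base of the deeper column (depth z_c below the surface of column A) and equate Σ ρ_i t_i down to z_c; mantle fills any gap and the z_c terms cancel.
Column A: 20.9×ρ + (z_c − 20.9)×3390
Column B: 0.46×0 + 4.36×1030 + 6.1×2900 + (z_c − 0.46 − 10.46)×3390
The z_c×3390 term appears on both sides and cancels. Collect the known terms of each column as K = Σ(ρt)_known − 3390 × (depth of known layers): K_A = 0 − 3390×20.9 = −70851; K_B = 22180.8 − 3390×(0.46 + 10.46) = −14838.
Balance: K_A + 20.9×ρ = K_B, so ρ = (K_B − K_A)/20.9 = 56013/20.9 = 2680 kg/m³.

2680 kg/m³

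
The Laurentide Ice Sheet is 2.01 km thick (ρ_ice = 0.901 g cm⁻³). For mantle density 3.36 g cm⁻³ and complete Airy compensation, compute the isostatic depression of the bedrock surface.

0.539 km

In Airy isostatic equilibrium: the ice load ρ_ice t is balanced by mantle displaced below, ρ_m s.
s = t ρ_ice / ρ_m = 2.01 km × 0.901/3.36 = 0.539 km.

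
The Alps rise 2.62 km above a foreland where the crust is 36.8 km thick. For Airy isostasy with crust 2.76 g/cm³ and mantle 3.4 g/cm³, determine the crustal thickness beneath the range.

50.7 km

Root depth r = h ρ_c / (ρ_m − ρ_c) = 2.62 km × 2.76 / 0.64 = 11.3 km.
Total thickness = T + h + r = 36.8 km + 2.62 km + 11.3 km = 50.7 km.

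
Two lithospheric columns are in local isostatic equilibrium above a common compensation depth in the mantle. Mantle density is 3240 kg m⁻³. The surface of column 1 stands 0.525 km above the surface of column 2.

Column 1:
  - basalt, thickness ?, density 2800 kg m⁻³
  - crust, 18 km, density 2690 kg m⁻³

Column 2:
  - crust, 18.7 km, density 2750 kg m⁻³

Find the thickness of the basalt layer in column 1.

Take the compensation level at the base of the deeper column (depth z_c below the surface of column 1) and equate Σ ρ_i t_i down to z_c; mantle fills any gap and the z_c terms cancel.
Column 1: x×2800 + 18×2690 + (z_c − 18 − x)×3240
Column 2: 0.525×0 + 18.7×2750 + (z_c − 0.525 − 18.7)×3240
The z_c×3240 term appears on both sides and cancels. Collect the known terms of each column as K = Σ(ρt)_known − 3240 × (depth of known layers): K_1 = 48420 − 3240×18 = −9900; K_2 = 51425 − 3240×(0.525 + 18.7) = −10864.
Balance: K_1 − x×(3240 − 2800) = K_2, so x = (K_1 − K_2)/(3240 − 2800) = 964/440 = 2.19 km.

2.19 km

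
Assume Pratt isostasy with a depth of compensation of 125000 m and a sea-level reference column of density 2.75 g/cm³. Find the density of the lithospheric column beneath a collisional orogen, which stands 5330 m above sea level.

Pratt balance: ρ_ref D = ρ (D + h).
ρ = ρ_ref D/(D + h) = 2.75 × 125000 m/(125000 m + 5330 m) = 2.64 g/cm³.

2.64 g/cm³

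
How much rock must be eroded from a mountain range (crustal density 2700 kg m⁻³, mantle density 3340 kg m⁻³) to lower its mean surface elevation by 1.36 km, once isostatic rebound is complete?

Net drop Δ = e − u = e − e ρ_c/ρ_m = e (ρ_m − ρ_c)/ρ_m.
e = Δ ρ_m/(ρ_m − ρ_c) = 1.36 km × 3340/640 = 7.1 km.

7.1 km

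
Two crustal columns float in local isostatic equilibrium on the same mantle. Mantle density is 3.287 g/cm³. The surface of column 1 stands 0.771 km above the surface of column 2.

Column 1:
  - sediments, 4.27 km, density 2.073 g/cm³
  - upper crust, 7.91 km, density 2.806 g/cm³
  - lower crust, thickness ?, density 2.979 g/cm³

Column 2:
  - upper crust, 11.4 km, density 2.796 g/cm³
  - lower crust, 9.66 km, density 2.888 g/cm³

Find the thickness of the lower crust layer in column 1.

Take the compensation level at the base of the deeper column (depth z_c below the surface of column 1) and equate Σ ρ_i t_i down to z_c; mantle fills any gap and the z_c terms cancel.
Column 1: 4.27×2.073 + 7.91×2.806 + x×2.979 + (z_c − 12.18 − x)×3.287
Column 2: 0.771×0 + 11.4×2.796 + 9.66×2.888 + (z_c − 0.771 − 21.06)×3.287
The z_c×3.287 term appears on both sides and cancels. Collect the known terms of each column as K = Σ(ρt)_known − 3.287 × (depth of known layers): K_1 = 31.04717 − 3.287×12.18 = −8.98849; K_2 = 59.77248 − 3.287×(0.771 + 21.06) = −11.986017.
Balance: K_1 − x×(3.287 − 2.979) = K_2, so x = (K_1 − K_2)/(3.287 − 2.979) = 2.99753/0.308 = 9.73 km.

9.73 km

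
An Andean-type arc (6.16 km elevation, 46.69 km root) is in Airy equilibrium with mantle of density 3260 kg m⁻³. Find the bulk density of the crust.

ρ_c h = (ρ_m − ρ_c) r → ρ_c (h + r) = ρ_m r → ρ_c = ρ_m r / (h + r).
ρ_c = 3260 × 46.69 km / (6.16 km + 46.69 km) = 2880 kg m⁻³.

2880 kg m⁻³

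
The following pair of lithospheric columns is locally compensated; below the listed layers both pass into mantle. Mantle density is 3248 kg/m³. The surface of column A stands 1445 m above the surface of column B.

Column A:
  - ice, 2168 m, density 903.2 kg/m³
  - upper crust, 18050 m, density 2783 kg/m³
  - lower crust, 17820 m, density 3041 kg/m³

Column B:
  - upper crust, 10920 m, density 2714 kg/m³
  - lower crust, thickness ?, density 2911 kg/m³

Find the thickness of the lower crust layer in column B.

Take the compensation level at the base of the deeper column (depth z_c below the surface of column A) and equate Σ ρ_i t_i down to z_c; mantle fills any gap and the z_c terms cancel.
Column A: 2168×903.2 + 18050×2783 + 17820×3041 + (z_c − 38038)×3248
Column B: 1445×0 + 10920×2714 + x×2911 + (z_c − 1445 − 10920 − x)×3248
The z_c×3248 term appears on both sides and cancels. Collect the known terms of each column as K = Σ(ρt)_known − 3248 × (depth of known layers): K_A = 106381908 − 3248×38038 = −17165516.4; K_B = 29636880 − 3248×(1445 + 10920) = −10524640.
Balance: K_A = K_B − x×(3248 − 2911), so x = (K_B − K_A)/(3248 − 2911) = 6640880/337 = 19700 m.

19700 m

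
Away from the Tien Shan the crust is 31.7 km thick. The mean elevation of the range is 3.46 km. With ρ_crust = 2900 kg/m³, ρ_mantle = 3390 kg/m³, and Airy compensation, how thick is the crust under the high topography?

55.6 km

Root depth r = h ρ_c / (ρ_m − ρ_c) = 3.46 km × 2900 / 490 = 20.48 km.
Total thickness = T + h + r = 31.7 km + 3.46 km + 20.48 km = 55.6 km.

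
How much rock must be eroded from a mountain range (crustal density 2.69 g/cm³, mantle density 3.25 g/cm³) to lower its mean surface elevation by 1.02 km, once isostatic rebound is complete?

Net drop Δ = e − u = e − e ρ_c/ρ_m = e (ρ_m − ρ_c)/ρ_m.
e = Δ ρ_m/(ρ_m − ρ_c) = 1.02 km × 3.25/0.56 = 5.92 km.

5.92 km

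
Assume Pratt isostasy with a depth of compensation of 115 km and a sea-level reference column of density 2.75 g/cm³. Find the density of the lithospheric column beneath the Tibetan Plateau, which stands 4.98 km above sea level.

Pratt balance: ρ_ref D = ρ (D + h).
ρ = ρ_ref D/(D + h) = 2.75 × 115 km/(115 km + 4.98 km) = 2.64 g/cm³.

2.64 g/cm³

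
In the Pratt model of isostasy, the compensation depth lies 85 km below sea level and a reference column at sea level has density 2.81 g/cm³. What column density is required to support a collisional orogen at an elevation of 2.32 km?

Pratt balance: ρ_ref D = ρ (D + h).
ρ = ρ_ref D/(D + h) = 2.81 × 85 km/(85 km + 2.32 km) = 2.74 g/cm³.

2.74 g/cm³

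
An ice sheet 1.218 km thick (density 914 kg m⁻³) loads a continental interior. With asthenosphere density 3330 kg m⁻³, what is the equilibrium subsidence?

Balancing pressure at the compensation depth: the ice load ρ_ice t is balanced by mantle displaced below, ρ_m s.
s = t ρ_ice / ρ_m = 1.218 km × 914/3330 = 0.334 km.

0.334 km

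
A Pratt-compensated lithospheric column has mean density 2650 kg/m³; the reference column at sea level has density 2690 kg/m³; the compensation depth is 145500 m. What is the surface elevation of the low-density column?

2200 m

ρ_ref D = ρ (D + h) → h = D (ρ_ref − ρ)/ρ.
h = 145500 m × (2690 − 2650)/2650 = 2200 m.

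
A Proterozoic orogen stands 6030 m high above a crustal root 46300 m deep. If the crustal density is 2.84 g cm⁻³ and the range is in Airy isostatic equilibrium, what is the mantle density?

3.21 g cm⁻³

Airy balance: ρ_c h = (ρ_m − ρ_c) r → ρ_m = ρ_c (1 + h/r).
ρ_m = 2.84 × (1 + 6030 m/46300 m) = 3.21 g cm⁻³.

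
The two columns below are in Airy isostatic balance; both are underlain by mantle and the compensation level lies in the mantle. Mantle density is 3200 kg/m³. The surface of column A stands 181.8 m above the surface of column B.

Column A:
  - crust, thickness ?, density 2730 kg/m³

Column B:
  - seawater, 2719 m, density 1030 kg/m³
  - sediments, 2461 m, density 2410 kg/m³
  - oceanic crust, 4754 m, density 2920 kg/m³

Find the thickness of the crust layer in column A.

20800 m

Take the compensation level at the base of the deeper column (depth z_c below the surface of column A) and equate Σ ρ_i t_i down to z_c; mantle fills any gap and the z_c terms cancel.
Column A: x×2730 + (z_c − 0 − x)×3200
Column B: 181.8×0 + 2719×1030 + 2461×2410 + 4754×2920 + (z_c − 181.8 − 9934)×3200
The z_c×3200 term appears on both sides and cancels. Collect the known terms of each column as K = Σ(ρt)_known − 3200 × (depth of known layers): K_A = 0 − 3200×0 = 0; K_B = 22613260 − 3200×(181.8 + 9934) = −9757300.
Balance: K_A − x×(3200 − 2730) = K_B, so x = (K_A − K_B)/(3200 − 2730) = 9757300/470 = 20800 m.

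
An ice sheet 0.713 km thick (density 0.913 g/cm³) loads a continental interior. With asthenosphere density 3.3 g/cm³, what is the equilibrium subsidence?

Balancing pressure at the compensation depth: the ice load ρ_ice t is balanced by mantle displaced below, ρ_m s.
s = t ρ_ice / ρ_m = 0.713 km × 0.913/3.3 = 0.197 km.

0.197 km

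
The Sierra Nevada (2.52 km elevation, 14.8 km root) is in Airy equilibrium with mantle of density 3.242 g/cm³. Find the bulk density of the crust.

ρ_c h = (ρ_m − ρ_c) r → ρ_c (h + r) = ρ_m r → ρ_c = ρ_m r / (h + r).
ρ_c = 3.242 × 14.8 km / (2.52 km + 14.8 km) = 2.77 g/cm³.

2.77 g/cm³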